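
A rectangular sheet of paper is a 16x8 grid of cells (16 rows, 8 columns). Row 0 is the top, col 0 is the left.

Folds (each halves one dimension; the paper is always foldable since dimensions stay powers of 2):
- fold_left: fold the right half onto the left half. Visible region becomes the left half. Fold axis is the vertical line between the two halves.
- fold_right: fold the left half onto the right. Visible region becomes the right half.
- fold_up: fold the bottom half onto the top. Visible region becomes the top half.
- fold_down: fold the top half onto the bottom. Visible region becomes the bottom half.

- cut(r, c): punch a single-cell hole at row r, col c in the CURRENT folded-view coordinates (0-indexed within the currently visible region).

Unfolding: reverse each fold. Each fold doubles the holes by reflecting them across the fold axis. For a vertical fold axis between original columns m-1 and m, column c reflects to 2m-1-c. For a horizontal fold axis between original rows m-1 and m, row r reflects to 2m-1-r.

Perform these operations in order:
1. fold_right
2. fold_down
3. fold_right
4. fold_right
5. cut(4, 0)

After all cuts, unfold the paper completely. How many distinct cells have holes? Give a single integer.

Answer: 16

Derivation:
Op 1 fold_right: fold axis v@4; visible region now rows[0,16) x cols[4,8) = 16x4
Op 2 fold_down: fold axis h@8; visible region now rows[8,16) x cols[4,8) = 8x4
Op 3 fold_right: fold axis v@6; visible region now rows[8,16) x cols[6,8) = 8x2
Op 4 fold_right: fold axis v@7; visible region now rows[8,16) x cols[7,8) = 8x1
Op 5 cut(4, 0): punch at orig (12,7); cuts so far [(12, 7)]; region rows[8,16) x cols[7,8) = 8x1
Unfold 1 (reflect across v@7): 2 holes -> [(12, 6), (12, 7)]
Unfold 2 (reflect across v@6): 4 holes -> [(12, 4), (12, 5), (12, 6), (12, 7)]
Unfold 3 (reflect across h@8): 8 holes -> [(3, 4), (3, 5), (3, 6), (3, 7), (12, 4), (12, 5), (12, 6), (12, 7)]
Unfold 4 (reflect across v@4): 16 holes -> [(3, 0), (3, 1), (3, 2), (3, 3), (3, 4), (3, 5), (3, 6), (3, 7), (12, 0), (12, 1), (12, 2), (12, 3), (12, 4), (12, 5), (12, 6), (12, 7)]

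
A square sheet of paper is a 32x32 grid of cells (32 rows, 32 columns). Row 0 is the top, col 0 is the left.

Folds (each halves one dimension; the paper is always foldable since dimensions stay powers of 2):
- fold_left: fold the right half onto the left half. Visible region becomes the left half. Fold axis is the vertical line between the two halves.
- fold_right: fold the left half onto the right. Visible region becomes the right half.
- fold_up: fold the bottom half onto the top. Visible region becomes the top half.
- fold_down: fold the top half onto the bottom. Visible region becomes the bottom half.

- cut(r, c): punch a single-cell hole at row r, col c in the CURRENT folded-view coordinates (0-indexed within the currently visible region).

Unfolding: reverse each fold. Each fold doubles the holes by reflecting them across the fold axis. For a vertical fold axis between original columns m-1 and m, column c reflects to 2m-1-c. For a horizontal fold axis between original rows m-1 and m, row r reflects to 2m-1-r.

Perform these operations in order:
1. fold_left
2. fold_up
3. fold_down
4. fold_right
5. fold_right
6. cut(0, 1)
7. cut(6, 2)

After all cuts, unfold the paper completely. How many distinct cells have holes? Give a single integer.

Op 1 fold_left: fold axis v@16; visible region now rows[0,32) x cols[0,16) = 32x16
Op 2 fold_up: fold axis h@16; visible region now rows[0,16) x cols[0,16) = 16x16
Op 3 fold_down: fold axis h@8; visible region now rows[8,16) x cols[0,16) = 8x16
Op 4 fold_right: fold axis v@8; visible region now rows[8,16) x cols[8,16) = 8x8
Op 5 fold_right: fold axis v@12; visible region now rows[8,16) x cols[12,16) = 8x4
Op 6 cut(0, 1): punch at orig (8,13); cuts so far [(8, 13)]; region rows[8,16) x cols[12,16) = 8x4
Op 7 cut(6, 2): punch at orig (14,14); cuts so far [(8, 13), (14, 14)]; region rows[8,16) x cols[12,16) = 8x4
Unfold 1 (reflect across v@12): 4 holes -> [(8, 10), (8, 13), (14, 9), (14, 14)]
Unfold 2 (reflect across v@8): 8 holes -> [(8, 2), (8, 5), (8, 10), (8, 13), (14, 1), (14, 6), (14, 9), (14, 14)]
Unfold 3 (reflect across h@8): 16 holes -> [(1, 1), (1, 6), (1, 9), (1, 14), (7, 2), (7, 5), (7, 10), (7, 13), (8, 2), (8, 5), (8, 10), (8, 13), (14, 1), (14, 6), (14, 9), (14, 14)]
Unfold 4 (reflect across h@16): 32 holes -> [(1, 1), (1, 6), (1, 9), (1, 14), (7, 2), (7, 5), (7, 10), (7, 13), (8, 2), (8, 5), (8, 10), (8, 13), (14, 1), (14, 6), (14, 9), (14, 14), (17, 1), (17, 6), (17, 9), (17, 14), (23, 2), (23, 5), (23, 10), (23, 13), (24, 2), (24, 5), (24, 10), (24, 13), (30, 1), (30, 6), (30, 9), (30, 14)]
Unfold 5 (reflect across v@16): 64 holes -> [(1, 1), (1, 6), (1, 9), (1, 14), (1, 17), (1, 22), (1, 25), (1, 30), (7, 2), (7, 5), (7, 10), (7, 13), (7, 18), (7, 21), (7, 26), (7, 29), (8, 2), (8, 5), (8, 10), (8, 13), (8, 18), (8, 21), (8, 26), (8, 29), (14, 1), (14, 6), (14, 9), (14, 14), (14, 17), (14, 22), (14, 25), (14, 30), (17, 1), (17, 6), (17, 9), (17, 14), (17, 17), (17, 22), (17, 25), (17, 30), (23, 2), (23, 5), (23, 10), (23, 13), (23, 18), (23, 21), (23, 26), (23, 29), (24, 2), (24, 5), (24, 10), (24, 13), (24, 18), (24, 21), (24, 26), (24, 29), (30, 1), (30, 6), (30, 9), (30, 14), (30, 17), (30, 22), (30, 25), (30, 30)]

Answer: 64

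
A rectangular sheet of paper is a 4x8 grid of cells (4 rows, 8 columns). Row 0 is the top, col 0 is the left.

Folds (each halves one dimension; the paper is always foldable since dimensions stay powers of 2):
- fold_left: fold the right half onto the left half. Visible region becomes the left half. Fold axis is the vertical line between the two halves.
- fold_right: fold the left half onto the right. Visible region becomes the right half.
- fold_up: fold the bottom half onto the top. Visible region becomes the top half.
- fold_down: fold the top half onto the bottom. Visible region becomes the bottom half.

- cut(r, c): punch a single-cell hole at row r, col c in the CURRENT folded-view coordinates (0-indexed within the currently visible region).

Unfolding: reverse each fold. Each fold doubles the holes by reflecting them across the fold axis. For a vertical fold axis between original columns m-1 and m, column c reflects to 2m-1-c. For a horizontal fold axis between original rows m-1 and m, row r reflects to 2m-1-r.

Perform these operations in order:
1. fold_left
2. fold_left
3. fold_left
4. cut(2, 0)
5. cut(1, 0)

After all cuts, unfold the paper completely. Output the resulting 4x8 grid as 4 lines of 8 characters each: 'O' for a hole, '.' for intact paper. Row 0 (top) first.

Answer: ........
OOOOOOOO
OOOOOOOO
........

Derivation:
Op 1 fold_left: fold axis v@4; visible region now rows[0,4) x cols[0,4) = 4x4
Op 2 fold_left: fold axis v@2; visible region now rows[0,4) x cols[0,2) = 4x2
Op 3 fold_left: fold axis v@1; visible region now rows[0,4) x cols[0,1) = 4x1
Op 4 cut(2, 0): punch at orig (2,0); cuts so far [(2, 0)]; region rows[0,4) x cols[0,1) = 4x1
Op 5 cut(1, 0): punch at orig (1,0); cuts so far [(1, 0), (2, 0)]; region rows[0,4) x cols[0,1) = 4x1
Unfold 1 (reflect across v@1): 4 holes -> [(1, 0), (1, 1), (2, 0), (2, 1)]
Unfold 2 (reflect across v@2): 8 holes -> [(1, 0), (1, 1), (1, 2), (1, 3), (2, 0), (2, 1), (2, 2), (2, 3)]
Unfold 3 (reflect across v@4): 16 holes -> [(1, 0), (1, 1), (1, 2), (1, 3), (1, 4), (1, 5), (1, 6), (1, 7), (2, 0), (2, 1), (2, 2), (2, 3), (2, 4), (2, 5), (2, 6), (2, 7)]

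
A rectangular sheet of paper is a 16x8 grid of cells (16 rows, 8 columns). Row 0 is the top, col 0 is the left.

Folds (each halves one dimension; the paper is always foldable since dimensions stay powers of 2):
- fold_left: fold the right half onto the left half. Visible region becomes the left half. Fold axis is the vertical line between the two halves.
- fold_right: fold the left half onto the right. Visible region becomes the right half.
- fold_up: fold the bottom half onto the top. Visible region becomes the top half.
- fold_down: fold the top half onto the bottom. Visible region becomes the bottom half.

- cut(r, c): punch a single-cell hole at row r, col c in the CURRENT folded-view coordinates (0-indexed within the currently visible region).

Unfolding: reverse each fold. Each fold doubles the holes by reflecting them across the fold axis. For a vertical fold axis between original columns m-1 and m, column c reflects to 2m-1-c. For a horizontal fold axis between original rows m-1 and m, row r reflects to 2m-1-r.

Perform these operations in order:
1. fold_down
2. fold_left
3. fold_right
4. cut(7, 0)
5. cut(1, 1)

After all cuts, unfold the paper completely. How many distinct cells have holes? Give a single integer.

Answer: 16

Derivation:
Op 1 fold_down: fold axis h@8; visible region now rows[8,16) x cols[0,8) = 8x8
Op 2 fold_left: fold axis v@4; visible region now rows[8,16) x cols[0,4) = 8x4
Op 3 fold_right: fold axis v@2; visible region now rows[8,16) x cols[2,4) = 8x2
Op 4 cut(7, 0): punch at orig (15,2); cuts so far [(15, 2)]; region rows[8,16) x cols[2,4) = 8x2
Op 5 cut(1, 1): punch at orig (9,3); cuts so far [(9, 3), (15, 2)]; region rows[8,16) x cols[2,4) = 8x2
Unfold 1 (reflect across v@2): 4 holes -> [(9, 0), (9, 3), (15, 1), (15, 2)]
Unfold 2 (reflect across v@4): 8 holes -> [(9, 0), (9, 3), (9, 4), (9, 7), (15, 1), (15, 2), (15, 5), (15, 6)]
Unfold 3 (reflect across h@8): 16 holes -> [(0, 1), (0, 2), (0, 5), (0, 6), (6, 0), (6, 3), (6, 4), (6, 7), (9, 0), (9, 3), (9, 4), (9, 7), (15, 1), (15, 2), (15, 5), (15, 6)]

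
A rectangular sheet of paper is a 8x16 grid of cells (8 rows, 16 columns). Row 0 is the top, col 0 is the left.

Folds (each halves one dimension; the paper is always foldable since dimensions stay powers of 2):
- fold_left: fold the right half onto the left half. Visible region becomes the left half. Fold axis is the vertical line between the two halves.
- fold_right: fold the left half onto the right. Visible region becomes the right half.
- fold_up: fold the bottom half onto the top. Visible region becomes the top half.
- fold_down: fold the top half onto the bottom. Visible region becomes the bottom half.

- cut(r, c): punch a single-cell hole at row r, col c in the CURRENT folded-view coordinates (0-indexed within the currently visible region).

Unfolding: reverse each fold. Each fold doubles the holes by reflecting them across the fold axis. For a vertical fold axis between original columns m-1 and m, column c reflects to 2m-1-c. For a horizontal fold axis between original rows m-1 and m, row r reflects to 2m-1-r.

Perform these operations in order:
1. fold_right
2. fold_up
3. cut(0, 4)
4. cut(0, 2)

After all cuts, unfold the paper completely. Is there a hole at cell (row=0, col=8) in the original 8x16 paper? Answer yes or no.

Answer: no

Derivation:
Op 1 fold_right: fold axis v@8; visible region now rows[0,8) x cols[8,16) = 8x8
Op 2 fold_up: fold axis h@4; visible region now rows[0,4) x cols[8,16) = 4x8
Op 3 cut(0, 4): punch at orig (0,12); cuts so far [(0, 12)]; region rows[0,4) x cols[8,16) = 4x8
Op 4 cut(0, 2): punch at orig (0,10); cuts so far [(0, 10), (0, 12)]; region rows[0,4) x cols[8,16) = 4x8
Unfold 1 (reflect across h@4): 4 holes -> [(0, 10), (0, 12), (7, 10), (7, 12)]
Unfold 2 (reflect across v@8): 8 holes -> [(0, 3), (0, 5), (0, 10), (0, 12), (7, 3), (7, 5), (7, 10), (7, 12)]
Holes: [(0, 3), (0, 5), (0, 10), (0, 12), (7, 3), (7, 5), (7, 10), (7, 12)]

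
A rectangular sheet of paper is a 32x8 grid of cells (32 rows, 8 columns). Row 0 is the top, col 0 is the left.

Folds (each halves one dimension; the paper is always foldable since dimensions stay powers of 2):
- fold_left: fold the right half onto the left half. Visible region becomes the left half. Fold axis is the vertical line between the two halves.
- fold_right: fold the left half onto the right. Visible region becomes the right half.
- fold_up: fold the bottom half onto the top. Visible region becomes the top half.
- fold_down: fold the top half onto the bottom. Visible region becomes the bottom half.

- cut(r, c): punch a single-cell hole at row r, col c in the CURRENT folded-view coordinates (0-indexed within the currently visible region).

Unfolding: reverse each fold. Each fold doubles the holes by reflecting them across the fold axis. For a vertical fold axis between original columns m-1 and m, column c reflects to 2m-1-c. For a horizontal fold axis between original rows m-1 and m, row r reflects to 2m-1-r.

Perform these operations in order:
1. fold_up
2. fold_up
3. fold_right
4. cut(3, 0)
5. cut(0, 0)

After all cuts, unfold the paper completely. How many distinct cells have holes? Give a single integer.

Op 1 fold_up: fold axis h@16; visible region now rows[0,16) x cols[0,8) = 16x8
Op 2 fold_up: fold axis h@8; visible region now rows[0,8) x cols[0,8) = 8x8
Op 3 fold_right: fold axis v@4; visible region now rows[0,8) x cols[4,8) = 8x4
Op 4 cut(3, 0): punch at orig (3,4); cuts so far [(3, 4)]; region rows[0,8) x cols[4,8) = 8x4
Op 5 cut(0, 0): punch at orig (0,4); cuts so far [(0, 4), (3, 4)]; region rows[0,8) x cols[4,8) = 8x4
Unfold 1 (reflect across v@4): 4 holes -> [(0, 3), (0, 4), (3, 3), (3, 4)]
Unfold 2 (reflect across h@8): 8 holes -> [(0, 3), (0, 4), (3, 3), (3, 4), (12, 3), (12, 4), (15, 3), (15, 4)]
Unfold 3 (reflect across h@16): 16 holes -> [(0, 3), (0, 4), (3, 3), (3, 4), (12, 3), (12, 4), (15, 3), (15, 4), (16, 3), (16, 4), (19, 3), (19, 4), (28, 3), (28, 4), (31, 3), (31, 4)]

Answer: 16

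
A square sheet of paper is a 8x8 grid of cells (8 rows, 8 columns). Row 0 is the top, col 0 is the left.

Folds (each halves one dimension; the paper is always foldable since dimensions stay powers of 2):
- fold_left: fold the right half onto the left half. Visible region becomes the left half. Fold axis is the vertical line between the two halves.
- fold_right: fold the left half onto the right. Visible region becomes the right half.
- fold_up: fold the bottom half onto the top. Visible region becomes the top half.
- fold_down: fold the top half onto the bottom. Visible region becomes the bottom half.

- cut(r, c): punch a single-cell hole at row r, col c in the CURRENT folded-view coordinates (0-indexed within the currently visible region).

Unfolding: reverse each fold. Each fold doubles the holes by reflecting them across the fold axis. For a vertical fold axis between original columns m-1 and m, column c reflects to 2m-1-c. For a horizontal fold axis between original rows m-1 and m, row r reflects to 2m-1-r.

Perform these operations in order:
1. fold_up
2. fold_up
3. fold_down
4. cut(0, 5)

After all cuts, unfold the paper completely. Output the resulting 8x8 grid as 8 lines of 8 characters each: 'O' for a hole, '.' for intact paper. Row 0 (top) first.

Answer: .....O..
.....O..
.....O..
.....O..
.....O..
.....O..
.....O..
.....O..

Derivation:
Op 1 fold_up: fold axis h@4; visible region now rows[0,4) x cols[0,8) = 4x8
Op 2 fold_up: fold axis h@2; visible region now rows[0,2) x cols[0,8) = 2x8
Op 3 fold_down: fold axis h@1; visible region now rows[1,2) x cols[0,8) = 1x8
Op 4 cut(0, 5): punch at orig (1,5); cuts so far [(1, 5)]; region rows[1,2) x cols[0,8) = 1x8
Unfold 1 (reflect across h@1): 2 holes -> [(0, 5), (1, 5)]
Unfold 2 (reflect across h@2): 4 holes -> [(0, 5), (1, 5), (2, 5), (3, 5)]
Unfold 3 (reflect across h@4): 8 holes -> [(0, 5), (1, 5), (2, 5), (3, 5), (4, 5), (5, 5), (6, 5), (7, 5)]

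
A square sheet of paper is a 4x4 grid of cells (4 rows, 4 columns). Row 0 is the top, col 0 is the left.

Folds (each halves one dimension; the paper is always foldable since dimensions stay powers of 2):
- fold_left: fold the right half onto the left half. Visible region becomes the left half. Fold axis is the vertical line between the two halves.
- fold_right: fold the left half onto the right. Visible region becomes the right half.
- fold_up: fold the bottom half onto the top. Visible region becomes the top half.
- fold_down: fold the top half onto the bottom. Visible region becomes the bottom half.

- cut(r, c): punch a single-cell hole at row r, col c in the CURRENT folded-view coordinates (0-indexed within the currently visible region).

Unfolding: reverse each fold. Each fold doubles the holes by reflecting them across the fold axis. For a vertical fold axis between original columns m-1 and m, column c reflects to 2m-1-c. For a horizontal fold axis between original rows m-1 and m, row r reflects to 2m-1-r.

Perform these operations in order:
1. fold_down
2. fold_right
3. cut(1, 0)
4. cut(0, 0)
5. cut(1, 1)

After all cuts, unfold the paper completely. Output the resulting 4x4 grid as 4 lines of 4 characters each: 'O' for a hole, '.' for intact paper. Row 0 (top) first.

Answer: OOOO
.OO.
.OO.
OOOO

Derivation:
Op 1 fold_down: fold axis h@2; visible region now rows[2,4) x cols[0,4) = 2x4
Op 2 fold_right: fold axis v@2; visible region now rows[2,4) x cols[2,4) = 2x2
Op 3 cut(1, 0): punch at orig (3,2); cuts so far [(3, 2)]; region rows[2,4) x cols[2,4) = 2x2
Op 4 cut(0, 0): punch at orig (2,2); cuts so far [(2, 2), (3, 2)]; region rows[2,4) x cols[2,4) = 2x2
Op 5 cut(1, 1): punch at orig (3,3); cuts so far [(2, 2), (3, 2), (3, 3)]; region rows[2,4) x cols[2,4) = 2x2
Unfold 1 (reflect across v@2): 6 holes -> [(2, 1), (2, 2), (3, 0), (3, 1), (3, 2), (3, 3)]
Unfold 2 (reflect across h@2): 12 holes -> [(0, 0), (0, 1), (0, 2), (0, 3), (1, 1), (1, 2), (2, 1), (2, 2), (3, 0), (3, 1), (3, 2), (3, 3)]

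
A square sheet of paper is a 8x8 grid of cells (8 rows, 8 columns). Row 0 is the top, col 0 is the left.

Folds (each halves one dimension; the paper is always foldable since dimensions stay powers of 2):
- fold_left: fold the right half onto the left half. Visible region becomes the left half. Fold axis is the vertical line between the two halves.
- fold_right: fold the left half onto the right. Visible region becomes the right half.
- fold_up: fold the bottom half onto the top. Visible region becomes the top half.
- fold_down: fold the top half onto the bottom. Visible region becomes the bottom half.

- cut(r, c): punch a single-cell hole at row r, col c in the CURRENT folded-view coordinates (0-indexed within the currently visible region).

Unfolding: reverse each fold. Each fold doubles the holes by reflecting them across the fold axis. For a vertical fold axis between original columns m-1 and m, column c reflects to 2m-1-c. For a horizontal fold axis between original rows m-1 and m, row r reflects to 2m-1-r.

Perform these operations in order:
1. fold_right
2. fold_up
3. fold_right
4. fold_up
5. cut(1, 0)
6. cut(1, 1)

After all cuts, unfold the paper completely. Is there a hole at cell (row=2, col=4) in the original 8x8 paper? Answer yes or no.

Op 1 fold_right: fold axis v@4; visible region now rows[0,8) x cols[4,8) = 8x4
Op 2 fold_up: fold axis h@4; visible region now rows[0,4) x cols[4,8) = 4x4
Op 3 fold_right: fold axis v@6; visible region now rows[0,4) x cols[6,8) = 4x2
Op 4 fold_up: fold axis h@2; visible region now rows[0,2) x cols[6,8) = 2x2
Op 5 cut(1, 0): punch at orig (1,6); cuts so far [(1, 6)]; region rows[0,2) x cols[6,8) = 2x2
Op 6 cut(1, 1): punch at orig (1,7); cuts so far [(1, 6), (1, 7)]; region rows[0,2) x cols[6,8) = 2x2
Unfold 1 (reflect across h@2): 4 holes -> [(1, 6), (1, 7), (2, 6), (2, 7)]
Unfold 2 (reflect across v@6): 8 holes -> [(1, 4), (1, 5), (1, 6), (1, 7), (2, 4), (2, 5), (2, 6), (2, 7)]
Unfold 3 (reflect across h@4): 16 holes -> [(1, 4), (1, 5), (1, 6), (1, 7), (2, 4), (2, 5), (2, 6), (2, 7), (5, 4), (5, 5), (5, 6), (5, 7), (6, 4), (6, 5), (6, 6), (6, 7)]
Unfold 4 (reflect across v@4): 32 holes -> [(1, 0), (1, 1), (1, 2), (1, 3), (1, 4), (1, 5), (1, 6), (1, 7), (2, 0), (2, 1), (2, 2), (2, 3), (2, 4), (2, 5), (2, 6), (2, 7), (5, 0), (5, 1), (5, 2), (5, 3), (5, 4), (5, 5), (5, 6), (5, 7), (6, 0), (6, 1), (6, 2), (6, 3), (6, 4), (6, 5), (6, 6), (6, 7)]
Holes: [(1, 0), (1, 1), (1, 2), (1, 3), (1, 4), (1, 5), (1, 6), (1, 7), (2, 0), (2, 1), (2, 2), (2, 3), (2, 4), (2, 5), (2, 6), (2, 7), (5, 0), (5, 1), (5, 2), (5, 3), (5, 4), (5, 5), (5, 6), (5, 7), (6, 0), (6, 1), (6, 2), (6, 3), (6, 4), (6, 5), (6, 6), (6, 7)]

Answer: yes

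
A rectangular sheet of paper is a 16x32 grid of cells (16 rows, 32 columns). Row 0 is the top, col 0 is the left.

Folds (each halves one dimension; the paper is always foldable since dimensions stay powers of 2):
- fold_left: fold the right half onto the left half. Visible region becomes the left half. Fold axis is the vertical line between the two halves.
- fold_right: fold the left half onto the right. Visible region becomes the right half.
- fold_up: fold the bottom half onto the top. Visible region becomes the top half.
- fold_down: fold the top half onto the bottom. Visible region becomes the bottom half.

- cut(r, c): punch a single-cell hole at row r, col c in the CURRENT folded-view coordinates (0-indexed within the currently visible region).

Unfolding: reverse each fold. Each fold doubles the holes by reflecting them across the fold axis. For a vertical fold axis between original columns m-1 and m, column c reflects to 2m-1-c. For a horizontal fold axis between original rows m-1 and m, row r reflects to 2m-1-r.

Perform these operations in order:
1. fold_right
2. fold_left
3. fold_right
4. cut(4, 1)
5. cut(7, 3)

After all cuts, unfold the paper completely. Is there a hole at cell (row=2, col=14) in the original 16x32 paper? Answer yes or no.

Op 1 fold_right: fold axis v@16; visible region now rows[0,16) x cols[16,32) = 16x16
Op 2 fold_left: fold axis v@24; visible region now rows[0,16) x cols[16,24) = 16x8
Op 3 fold_right: fold axis v@20; visible region now rows[0,16) x cols[20,24) = 16x4
Op 4 cut(4, 1): punch at orig (4,21); cuts so far [(4, 21)]; region rows[0,16) x cols[20,24) = 16x4
Op 5 cut(7, 3): punch at orig (7,23); cuts so far [(4, 21), (7, 23)]; region rows[0,16) x cols[20,24) = 16x4
Unfold 1 (reflect across v@20): 4 holes -> [(4, 18), (4, 21), (7, 16), (7, 23)]
Unfold 2 (reflect across v@24): 8 holes -> [(4, 18), (4, 21), (4, 26), (4, 29), (7, 16), (7, 23), (7, 24), (7, 31)]
Unfold 3 (reflect across v@16): 16 holes -> [(4, 2), (4, 5), (4, 10), (4, 13), (4, 18), (4, 21), (4, 26), (4, 29), (7, 0), (7, 7), (7, 8), (7, 15), (7, 16), (7, 23), (7, 24), (7, 31)]
Holes: [(4, 2), (4, 5), (4, 10), (4, 13), (4, 18), (4, 21), (4, 26), (4, 29), (7, 0), (7, 7), (7, 8), (7, 15), (7, 16), (7, 23), (7, 24), (7, 31)]

Answer: no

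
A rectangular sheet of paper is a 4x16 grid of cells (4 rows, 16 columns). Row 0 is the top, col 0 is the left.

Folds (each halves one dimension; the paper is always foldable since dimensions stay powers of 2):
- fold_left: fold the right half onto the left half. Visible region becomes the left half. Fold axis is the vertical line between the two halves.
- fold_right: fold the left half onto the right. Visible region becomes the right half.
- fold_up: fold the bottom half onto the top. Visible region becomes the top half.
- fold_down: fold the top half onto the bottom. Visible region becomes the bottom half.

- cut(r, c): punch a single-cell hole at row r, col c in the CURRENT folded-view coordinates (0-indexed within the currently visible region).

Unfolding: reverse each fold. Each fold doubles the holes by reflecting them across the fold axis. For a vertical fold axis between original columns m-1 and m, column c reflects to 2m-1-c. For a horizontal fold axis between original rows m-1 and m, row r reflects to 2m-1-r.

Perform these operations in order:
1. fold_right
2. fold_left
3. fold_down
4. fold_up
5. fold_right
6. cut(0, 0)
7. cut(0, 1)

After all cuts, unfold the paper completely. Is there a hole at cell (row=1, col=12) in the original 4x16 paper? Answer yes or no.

Op 1 fold_right: fold axis v@8; visible region now rows[0,4) x cols[8,16) = 4x8
Op 2 fold_left: fold axis v@12; visible region now rows[0,4) x cols[8,12) = 4x4
Op 3 fold_down: fold axis h@2; visible region now rows[2,4) x cols[8,12) = 2x4
Op 4 fold_up: fold axis h@3; visible region now rows[2,3) x cols[8,12) = 1x4
Op 5 fold_right: fold axis v@10; visible region now rows[2,3) x cols[10,12) = 1x2
Op 6 cut(0, 0): punch at orig (2,10); cuts so far [(2, 10)]; region rows[2,3) x cols[10,12) = 1x2
Op 7 cut(0, 1): punch at orig (2,11); cuts so far [(2, 10), (2, 11)]; region rows[2,3) x cols[10,12) = 1x2
Unfold 1 (reflect across v@10): 4 holes -> [(2, 8), (2, 9), (2, 10), (2, 11)]
Unfold 2 (reflect across h@3): 8 holes -> [(2, 8), (2, 9), (2, 10), (2, 11), (3, 8), (3, 9), (3, 10), (3, 11)]
Unfold 3 (reflect across h@2): 16 holes -> [(0, 8), (0, 9), (0, 10), (0, 11), (1, 8), (1, 9), (1, 10), (1, 11), (2, 8), (2, 9), (2, 10), (2, 11), (3, 8), (3, 9), (3, 10), (3, 11)]
Unfold 4 (reflect across v@12): 32 holes -> [(0, 8), (0, 9), (0, 10), (0, 11), (0, 12), (0, 13), (0, 14), (0, 15), (1, 8), (1, 9), (1, 10), (1, 11), (1, 12), (1, 13), (1, 14), (1, 15), (2, 8), (2, 9), (2, 10), (2, 11), (2, 12), (2, 13), (2, 14), (2, 15), (3, 8), (3, 9), (3, 10), (3, 11), (3, 12), (3, 13), (3, 14), (3, 15)]
Unfold 5 (reflect across v@8): 64 holes -> [(0, 0), (0, 1), (0, 2), (0, 3), (0, 4), (0, 5), (0, 6), (0, 7), (0, 8), (0, 9), (0, 10), (0, 11), (0, 12), (0, 13), (0, 14), (0, 15), (1, 0), (1, 1), (1, 2), (1, 3), (1, 4), (1, 5), (1, 6), (1, 7), (1, 8), (1, 9), (1, 10), (1, 11), (1, 12), (1, 13), (1, 14), (1, 15), (2, 0), (2, 1), (2, 2), (2, 3), (2, 4), (2, 5), (2, 6), (2, 7), (2, 8), (2, 9), (2, 10), (2, 11), (2, 12), (2, 13), (2, 14), (2, 15), (3, 0), (3, 1), (3, 2), (3, 3), (3, 4), (3, 5), (3, 6), (3, 7), (3, 8), (3, 9), (3, 10), (3, 11), (3, 12), (3, 13), (3, 14), (3, 15)]
Holes: [(0, 0), (0, 1), (0, 2), (0, 3), (0, 4), (0, 5), (0, 6), (0, 7), (0, 8), (0, 9), (0, 10), (0, 11), (0, 12), (0, 13), (0, 14), (0, 15), (1, 0), (1, 1), (1, 2), (1, 3), (1, 4), (1, 5), (1, 6), (1, 7), (1, 8), (1, 9), (1, 10), (1, 11), (1, 12), (1, 13), (1, 14), (1, 15), (2, 0), (2, 1), (2, 2), (2, 3), (2, 4), (2, 5), (2, 6), (2, 7), (2, 8), (2, 9), (2, 10), (2, 11), (2, 12), (2, 13), (2, 14), (2, 15), (3, 0), (3, 1), (3, 2), (3, 3), (3, 4), (3, 5), (3, 6), (3, 7), (3, 8), (3, 9), (3, 10), (3, 11), (3, 12), (3, 13), (3, 14), (3, 15)]

Answer: yes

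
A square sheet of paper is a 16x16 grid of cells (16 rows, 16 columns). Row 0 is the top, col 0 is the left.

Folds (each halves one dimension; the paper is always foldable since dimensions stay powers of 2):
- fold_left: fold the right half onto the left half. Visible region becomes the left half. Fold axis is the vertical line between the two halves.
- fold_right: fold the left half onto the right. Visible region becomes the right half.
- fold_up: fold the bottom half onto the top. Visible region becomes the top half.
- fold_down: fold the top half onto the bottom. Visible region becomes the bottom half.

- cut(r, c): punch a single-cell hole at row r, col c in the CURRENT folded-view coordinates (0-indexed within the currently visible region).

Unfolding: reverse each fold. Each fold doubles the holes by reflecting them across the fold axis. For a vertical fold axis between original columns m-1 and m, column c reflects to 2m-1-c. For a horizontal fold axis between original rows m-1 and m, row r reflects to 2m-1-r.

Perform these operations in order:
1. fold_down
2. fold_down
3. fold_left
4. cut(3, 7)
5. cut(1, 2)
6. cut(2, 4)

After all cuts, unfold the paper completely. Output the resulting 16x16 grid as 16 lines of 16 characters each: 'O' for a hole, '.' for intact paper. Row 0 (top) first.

Op 1 fold_down: fold axis h@8; visible region now rows[8,16) x cols[0,16) = 8x16
Op 2 fold_down: fold axis h@12; visible region now rows[12,16) x cols[0,16) = 4x16
Op 3 fold_left: fold axis v@8; visible region now rows[12,16) x cols[0,8) = 4x8
Op 4 cut(3, 7): punch at orig (15,7); cuts so far [(15, 7)]; region rows[12,16) x cols[0,8) = 4x8
Op 5 cut(1, 2): punch at orig (13,2); cuts so far [(13, 2), (15, 7)]; region rows[12,16) x cols[0,8) = 4x8
Op 6 cut(2, 4): punch at orig (14,4); cuts so far [(13, 2), (14, 4), (15, 7)]; region rows[12,16) x cols[0,8) = 4x8
Unfold 1 (reflect across v@8): 6 holes -> [(13, 2), (13, 13), (14, 4), (14, 11), (15, 7), (15, 8)]
Unfold 2 (reflect across h@12): 12 holes -> [(8, 7), (8, 8), (9, 4), (9, 11), (10, 2), (10, 13), (13, 2), (13, 13), (14, 4), (14, 11), (15, 7), (15, 8)]
Unfold 3 (reflect across h@8): 24 holes -> [(0, 7), (0, 8), (1, 4), (1, 11), (2, 2), (2, 13), (5, 2), (5, 13), (6, 4), (6, 11), (7, 7), (7, 8), (8, 7), (8, 8), (9, 4), (9, 11), (10, 2), (10, 13), (13, 2), (13, 13), (14, 4), (14, 11), (15, 7), (15, 8)]

Answer: .......OO.......
....O......O....
..O..........O..
................
................
..O..........O..
....O......O....
.......OO.......
.......OO.......
....O......O....
..O..........O..
................
................
..O..........O..
....O......O....
.......OO.......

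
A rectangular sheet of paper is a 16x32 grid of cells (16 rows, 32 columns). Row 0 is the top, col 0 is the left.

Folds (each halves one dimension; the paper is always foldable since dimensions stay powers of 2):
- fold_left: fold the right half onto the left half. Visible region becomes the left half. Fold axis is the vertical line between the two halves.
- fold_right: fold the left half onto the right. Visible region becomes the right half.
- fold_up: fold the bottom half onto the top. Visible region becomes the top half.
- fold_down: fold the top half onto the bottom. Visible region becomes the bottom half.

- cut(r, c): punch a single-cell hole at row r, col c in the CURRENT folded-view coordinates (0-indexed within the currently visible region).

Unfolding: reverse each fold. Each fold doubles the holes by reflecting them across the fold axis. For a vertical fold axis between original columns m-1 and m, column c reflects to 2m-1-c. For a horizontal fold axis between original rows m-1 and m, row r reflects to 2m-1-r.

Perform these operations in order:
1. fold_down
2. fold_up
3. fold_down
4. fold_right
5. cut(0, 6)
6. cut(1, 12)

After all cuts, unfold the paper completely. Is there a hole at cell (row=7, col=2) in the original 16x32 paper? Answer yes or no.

Answer: no

Derivation:
Op 1 fold_down: fold axis h@8; visible region now rows[8,16) x cols[0,32) = 8x32
Op 2 fold_up: fold axis h@12; visible region now rows[8,12) x cols[0,32) = 4x32
Op 3 fold_down: fold axis h@10; visible region now rows[10,12) x cols[0,32) = 2x32
Op 4 fold_right: fold axis v@16; visible region now rows[10,12) x cols[16,32) = 2x16
Op 5 cut(0, 6): punch at orig (10,22); cuts so far [(10, 22)]; region rows[10,12) x cols[16,32) = 2x16
Op 6 cut(1, 12): punch at orig (11,28); cuts so far [(10, 22), (11, 28)]; region rows[10,12) x cols[16,32) = 2x16
Unfold 1 (reflect across v@16): 4 holes -> [(10, 9), (10, 22), (11, 3), (11, 28)]
Unfold 2 (reflect across h@10): 8 holes -> [(8, 3), (8, 28), (9, 9), (9, 22), (10, 9), (10, 22), (11, 3), (11, 28)]
Unfold 3 (reflect across h@12): 16 holes -> [(8, 3), (8, 28), (9, 9), (9, 22), (10, 9), (10, 22), (11, 3), (11, 28), (12, 3), (12, 28), (13, 9), (13, 22), (14, 9), (14, 22), (15, 3), (15, 28)]
Unfold 4 (reflect across h@8): 32 holes -> [(0, 3), (0, 28), (1, 9), (1, 22), (2, 9), (2, 22), (3, 3), (3, 28), (4, 3), (4, 28), (5, 9), (5, 22), (6, 9), (6, 22), (7, 3), (7, 28), (8, 3), (8, 28), (9, 9), (9, 22), (10, 9), (10, 22), (11, 3), (11, 28), (12, 3), (12, 28), (13, 9), (13, 22), (14, 9), (14, 22), (15, 3), (15, 28)]
Holes: [(0, 3), (0, 28), (1, 9), (1, 22), (2, 9), (2, 22), (3, 3), (3, 28), (4, 3), (4, 28), (5, 9), (5, 22), (6, 9), (6, 22), (7, 3), (7, 28), (8, 3), (8, 28), (9, 9), (9, 22), (10, 9), (10, 22), (11, 3), (11, 28), (12, 3), (12, 28), (13, 9), (13, 22), (14, 9), (14, 22), (15, 3), (15, 28)]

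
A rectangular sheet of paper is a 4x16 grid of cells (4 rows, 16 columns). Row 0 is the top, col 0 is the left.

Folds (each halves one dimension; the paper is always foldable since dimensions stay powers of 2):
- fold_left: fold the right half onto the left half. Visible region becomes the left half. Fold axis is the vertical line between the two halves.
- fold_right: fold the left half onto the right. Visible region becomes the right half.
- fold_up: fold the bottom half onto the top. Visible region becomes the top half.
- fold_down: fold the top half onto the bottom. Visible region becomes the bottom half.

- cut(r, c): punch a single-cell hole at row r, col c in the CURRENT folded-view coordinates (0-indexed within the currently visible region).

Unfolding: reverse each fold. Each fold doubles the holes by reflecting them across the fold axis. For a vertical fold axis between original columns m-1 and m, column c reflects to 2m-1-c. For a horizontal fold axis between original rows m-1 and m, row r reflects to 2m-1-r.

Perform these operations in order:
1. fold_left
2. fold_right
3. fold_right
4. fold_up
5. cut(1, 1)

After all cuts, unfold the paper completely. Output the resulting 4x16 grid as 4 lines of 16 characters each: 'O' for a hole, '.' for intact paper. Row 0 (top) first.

Answer: ................
O..OO..OO..OO..O
O..OO..OO..OO..O
................

Derivation:
Op 1 fold_left: fold axis v@8; visible region now rows[0,4) x cols[0,8) = 4x8
Op 2 fold_right: fold axis v@4; visible region now rows[0,4) x cols[4,8) = 4x4
Op 3 fold_right: fold axis v@6; visible region now rows[0,4) x cols[6,8) = 4x2
Op 4 fold_up: fold axis h@2; visible region now rows[0,2) x cols[6,8) = 2x2
Op 5 cut(1, 1): punch at orig (1,7); cuts so far [(1, 7)]; region rows[0,2) x cols[6,8) = 2x2
Unfold 1 (reflect across h@2): 2 holes -> [(1, 7), (2, 7)]
Unfold 2 (reflect across v@6): 4 holes -> [(1, 4), (1, 7), (2, 4), (2, 7)]
Unfold 3 (reflect across v@4): 8 holes -> [(1, 0), (1, 3), (1, 4), (1, 7), (2, 0), (2, 3), (2, 4), (2, 7)]
Unfold 4 (reflect across v@8): 16 holes -> [(1, 0), (1, 3), (1, 4), (1, 7), (1, 8), (1, 11), (1, 12), (1, 15), (2, 0), (2, 3), (2, 4), (2, 7), (2, 8), (2, 11), (2, 12), (2, 15)]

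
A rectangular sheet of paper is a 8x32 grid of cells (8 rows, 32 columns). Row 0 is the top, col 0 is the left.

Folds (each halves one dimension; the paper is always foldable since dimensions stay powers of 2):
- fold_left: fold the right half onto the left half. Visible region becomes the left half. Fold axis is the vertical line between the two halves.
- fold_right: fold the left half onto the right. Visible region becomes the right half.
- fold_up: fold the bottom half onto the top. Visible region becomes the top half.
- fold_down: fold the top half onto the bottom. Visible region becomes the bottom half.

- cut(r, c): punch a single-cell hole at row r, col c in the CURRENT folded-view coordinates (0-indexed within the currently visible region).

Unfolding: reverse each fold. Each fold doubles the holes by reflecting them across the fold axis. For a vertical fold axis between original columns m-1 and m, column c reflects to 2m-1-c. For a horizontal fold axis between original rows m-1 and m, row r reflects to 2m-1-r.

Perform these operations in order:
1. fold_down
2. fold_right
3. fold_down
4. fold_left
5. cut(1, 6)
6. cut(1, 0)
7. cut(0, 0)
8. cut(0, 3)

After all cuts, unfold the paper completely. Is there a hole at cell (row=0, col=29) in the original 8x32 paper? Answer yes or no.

Answer: no

Derivation:
Op 1 fold_down: fold axis h@4; visible region now rows[4,8) x cols[0,32) = 4x32
Op 2 fold_right: fold axis v@16; visible region now rows[4,8) x cols[16,32) = 4x16
Op 3 fold_down: fold axis h@6; visible region now rows[6,8) x cols[16,32) = 2x16
Op 4 fold_left: fold axis v@24; visible region now rows[6,8) x cols[16,24) = 2x8
Op 5 cut(1, 6): punch at orig (7,22); cuts so far [(7, 22)]; region rows[6,8) x cols[16,24) = 2x8
Op 6 cut(1, 0): punch at orig (7,16); cuts so far [(7, 16), (7, 22)]; region rows[6,8) x cols[16,24) = 2x8
Op 7 cut(0, 0): punch at orig (6,16); cuts so far [(6, 16), (7, 16), (7, 22)]; region rows[6,8) x cols[16,24) = 2x8
Op 8 cut(0, 3): punch at orig (6,19); cuts so far [(6, 16), (6, 19), (7, 16), (7, 22)]; region rows[6,8) x cols[16,24) = 2x8
Unfold 1 (reflect across v@24): 8 holes -> [(6, 16), (6, 19), (6, 28), (6, 31), (7, 16), (7, 22), (7, 25), (7, 31)]
Unfold 2 (reflect across h@6): 16 holes -> [(4, 16), (4, 22), (4, 25), (4, 31), (5, 16), (5, 19), (5, 28), (5, 31), (6, 16), (6, 19), (6, 28), (6, 31), (7, 16), (7, 22), (7, 25), (7, 31)]
Unfold 3 (reflect across v@16): 32 holes -> [(4, 0), (4, 6), (4, 9), (4, 15), (4, 16), (4, 22), (4, 25), (4, 31), (5, 0), (5, 3), (5, 12), (5, 15), (5, 16), (5, 19), (5, 28), (5, 31), (6, 0), (6, 3), (6, 12), (6, 15), (6, 16), (6, 19), (6, 28), (6, 31), (7, 0), (7, 6), (7, 9), (7, 15), (7, 16), (7, 22), (7, 25), (7, 31)]
Unfold 4 (reflect across h@4): 64 holes -> [(0, 0), (0, 6), (0, 9), (0, 15), (0, 16), (0, 22), (0, 25), (0, 31), (1, 0), (1, 3), (1, 12), (1, 15), (1, 16), (1, 19), (1, 28), (1, 31), (2, 0), (2, 3), (2, 12), (2, 15), (2, 16), (2, 19), (2, 28), (2, 31), (3, 0), (3, 6), (3, 9), (3, 15), (3, 16), (3, 22), (3, 25), (3, 31), (4, 0), (4, 6), (4, 9), (4, 15), (4, 16), (4, 22), (4, 25), (4, 31), (5, 0), (5, 3), (5, 12), (5, 15), (5, 16), (5, 19), (5, 28), (5, 31), (6, 0), (6, 3), (6, 12), (6, 15), (6, 16), (6, 19), (6, 28), (6, 31), (7, 0), (7, 6), (7, 9), (7, 15), (7, 16), (7, 22), (7, 25), (7, 31)]
Holes: [(0, 0), (0, 6), (0, 9), (0, 15), (0, 16), (0, 22), (0, 25), (0, 31), (1, 0), (1, 3), (1, 12), (1, 15), (1, 16), (1, 19), (1, 28), (1, 31), (2, 0), (2, 3), (2, 12), (2, 15), (2, 16), (2, 19), (2, 28), (2, 31), (3, 0), (3, 6), (3, 9), (3, 15), (3, 16), (3, 22), (3, 25), (3, 31), (4, 0), (4, 6), (4, 9), (4, 15), (4, 16), (4, 22), (4, 25), (4, 31), (5, 0), (5, 3), (5, 12), (5, 15), (5, 16), (5, 19), (5, 28), (5, 31), (6, 0), (6, 3), (6, 12), (6, 15), (6, 16), (6, 19), (6, 28), (6, 31), (7, 0), (7, 6), (7, 9), (7, 15), (7, 16), (7, 22), (7, 25), (7, 31)]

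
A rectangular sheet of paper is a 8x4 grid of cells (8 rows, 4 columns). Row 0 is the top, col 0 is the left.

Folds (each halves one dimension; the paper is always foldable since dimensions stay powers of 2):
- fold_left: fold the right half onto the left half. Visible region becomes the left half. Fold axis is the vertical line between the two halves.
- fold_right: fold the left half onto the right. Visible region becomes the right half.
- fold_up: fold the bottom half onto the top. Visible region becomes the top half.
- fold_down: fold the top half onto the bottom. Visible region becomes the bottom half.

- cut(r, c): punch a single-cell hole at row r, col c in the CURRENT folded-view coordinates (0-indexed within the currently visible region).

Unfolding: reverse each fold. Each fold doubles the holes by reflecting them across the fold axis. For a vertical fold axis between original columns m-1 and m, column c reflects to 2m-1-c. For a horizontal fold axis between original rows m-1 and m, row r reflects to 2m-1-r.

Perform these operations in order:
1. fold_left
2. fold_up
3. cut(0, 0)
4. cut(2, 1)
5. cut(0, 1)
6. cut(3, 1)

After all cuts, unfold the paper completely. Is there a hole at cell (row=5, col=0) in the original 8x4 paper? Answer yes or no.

Answer: no

Derivation:
Op 1 fold_left: fold axis v@2; visible region now rows[0,8) x cols[0,2) = 8x2
Op 2 fold_up: fold axis h@4; visible region now rows[0,4) x cols[0,2) = 4x2
Op 3 cut(0, 0): punch at orig (0,0); cuts so far [(0, 0)]; region rows[0,4) x cols[0,2) = 4x2
Op 4 cut(2, 1): punch at orig (2,1); cuts so far [(0, 0), (2, 1)]; region rows[0,4) x cols[0,2) = 4x2
Op 5 cut(0, 1): punch at orig (0,1); cuts so far [(0, 0), (0, 1), (2, 1)]; region rows[0,4) x cols[0,2) = 4x2
Op 6 cut(3, 1): punch at orig (3,1); cuts so far [(0, 0), (0, 1), (2, 1), (3, 1)]; region rows[0,4) x cols[0,2) = 4x2
Unfold 1 (reflect across h@4): 8 holes -> [(0, 0), (0, 1), (2, 1), (3, 1), (4, 1), (5, 1), (7, 0), (7, 1)]
Unfold 2 (reflect across v@2): 16 holes -> [(0, 0), (0, 1), (0, 2), (0, 3), (2, 1), (2, 2), (3, 1), (3, 2), (4, 1), (4, 2), (5, 1), (5, 2), (7, 0), (7, 1), (7, 2), (7, 3)]
Holes: [(0, 0), (0, 1), (0, 2), (0, 3), (2, 1), (2, 2), (3, 1), (3, 2), (4, 1), (4, 2), (5, 1), (5, 2), (7, 0), (7, 1), (7, 2), (7, 3)]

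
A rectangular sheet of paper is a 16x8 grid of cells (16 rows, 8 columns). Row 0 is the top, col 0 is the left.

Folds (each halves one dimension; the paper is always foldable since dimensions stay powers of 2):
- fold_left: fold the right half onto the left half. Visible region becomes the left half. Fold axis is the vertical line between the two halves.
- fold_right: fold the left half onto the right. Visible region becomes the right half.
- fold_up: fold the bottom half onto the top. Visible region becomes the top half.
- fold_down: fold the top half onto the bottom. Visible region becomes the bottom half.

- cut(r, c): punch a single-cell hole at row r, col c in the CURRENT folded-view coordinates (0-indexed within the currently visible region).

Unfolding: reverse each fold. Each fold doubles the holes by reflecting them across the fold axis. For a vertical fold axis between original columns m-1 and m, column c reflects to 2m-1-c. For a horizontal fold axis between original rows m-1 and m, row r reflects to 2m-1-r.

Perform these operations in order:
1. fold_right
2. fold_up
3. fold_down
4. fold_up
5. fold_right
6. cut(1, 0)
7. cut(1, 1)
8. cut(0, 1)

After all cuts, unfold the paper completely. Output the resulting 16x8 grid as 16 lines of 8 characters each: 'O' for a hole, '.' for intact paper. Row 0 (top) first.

Op 1 fold_right: fold axis v@4; visible region now rows[0,16) x cols[4,8) = 16x4
Op 2 fold_up: fold axis h@8; visible region now rows[0,8) x cols[4,8) = 8x4
Op 3 fold_down: fold axis h@4; visible region now rows[4,8) x cols[4,8) = 4x4
Op 4 fold_up: fold axis h@6; visible region now rows[4,6) x cols[4,8) = 2x4
Op 5 fold_right: fold axis v@6; visible region now rows[4,6) x cols[6,8) = 2x2
Op 6 cut(1, 0): punch at orig (5,6); cuts so far [(5, 6)]; region rows[4,6) x cols[6,8) = 2x2
Op 7 cut(1, 1): punch at orig (5,7); cuts so far [(5, 6), (5, 7)]; region rows[4,6) x cols[6,8) = 2x2
Op 8 cut(0, 1): punch at orig (4,7); cuts so far [(4, 7), (5, 6), (5, 7)]; region rows[4,6) x cols[6,8) = 2x2
Unfold 1 (reflect across v@6): 6 holes -> [(4, 4), (4, 7), (5, 4), (5, 5), (5, 6), (5, 7)]
Unfold 2 (reflect across h@6): 12 holes -> [(4, 4), (4, 7), (5, 4), (5, 5), (5, 6), (5, 7), (6, 4), (6, 5), (6, 6), (6, 7), (7, 4), (7, 7)]
Unfold 3 (reflect across h@4): 24 holes -> [(0, 4), (0, 7), (1, 4), (1, 5), (1, 6), (1, 7), (2, 4), (2, 5), (2, 6), (2, 7), (3, 4), (3, 7), (4, 4), (4, 7), (5, 4), (5, 5), (5, 6), (5, 7), (6, 4), (6, 5), (6, 6), (6, 7), (7, 4), (7, 7)]
Unfold 4 (reflect across h@8): 48 holes -> [(0, 4), (0, 7), (1, 4), (1, 5), (1, 6), (1, 7), (2, 4), (2, 5), (2, 6), (2, 7), (3, 4), (3, 7), (4, 4), (4, 7), (5, 4), (5, 5), (5, 6), (5, 7), (6, 4), (6, 5), (6, 6), (6, 7), (7, 4), (7, 7), (8, 4), (8, 7), (9, 4), (9, 5), (9, 6), (9, 7), (10, 4), (10, 5), (10, 6), (10, 7), (11, 4), (11, 7), (12, 4), (12, 7), (13, 4), (13, 5), (13, 6), (13, 7), (14, 4), (14, 5), (14, 6), (14, 7), (15, 4), (15, 7)]
Unfold 5 (reflect across v@4): 96 holes -> [(0, 0), (0, 3), (0, 4), (0, 7), (1, 0), (1, 1), (1, 2), (1, 3), (1, 4), (1, 5), (1, 6), (1, 7), (2, 0), (2, 1), (2, 2), (2, 3), (2, 4), (2, 5), (2, 6), (2, 7), (3, 0), (3, 3), (3, 4), (3, 7), (4, 0), (4, 3), (4, 4), (4, 7), (5, 0), (5, 1), (5, 2), (5, 3), (5, 4), (5, 5), (5, 6), (5, 7), (6, 0), (6, 1), (6, 2), (6, 3), (6, 4), (6, 5), (6, 6), (6, 7), (7, 0), (7, 3), (7, 4), (7, 7), (8, 0), (8, 3), (8, 4), (8, 7), (9, 0), (9, 1), (9, 2), (9, 3), (9, 4), (9, 5), (9, 6), (9, 7), (10, 0), (10, 1), (10, 2), (10, 3), (10, 4), (10, 5), (10, 6), (10, 7), (11, 0), (11, 3), (11, 4), (11, 7), (12, 0), (12, 3), (12, 4), (12, 7), (13, 0), (13, 1), (13, 2), (13, 3), (13, 4), (13, 5), (13, 6), (13, 7), (14, 0), (14, 1), (14, 2), (14, 3), (14, 4), (14, 5), (14, 6), (14, 7), (15, 0), (15, 3), (15, 4), (15, 7)]

Answer: O..OO..O
OOOOOOOO
OOOOOOOO
O..OO..O
O..OO..O
OOOOOOOO
OOOOOOOO
O..OO..O
O..OO..O
OOOOOOOO
OOOOOOOO
O..OO..O
O..OO..O
OOOOOOOO
OOOOOOOO
O..OO..O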